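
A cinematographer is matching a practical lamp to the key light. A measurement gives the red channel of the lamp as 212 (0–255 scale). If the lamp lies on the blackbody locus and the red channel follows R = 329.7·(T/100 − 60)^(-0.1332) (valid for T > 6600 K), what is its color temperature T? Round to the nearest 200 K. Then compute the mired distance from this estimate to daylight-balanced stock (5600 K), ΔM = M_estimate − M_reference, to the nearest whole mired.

(t − 60)^(-0.1332) = 212/329.7 = 0.64301.
t − 60 = 0.64301^(1/-0.1332) = 0.64301^(-7.508) = 27.530, so t = 87.530.
T = 100·t = 8753 K → 8800 K to the nearest 200 K.
M_estimate = 10⁶/8800 = 113.64; M_reference = 10⁶/5600 = 178.57.
ΔM = 113.64 − 178.57 = -64.94 → -65 mireds.

-65 mireds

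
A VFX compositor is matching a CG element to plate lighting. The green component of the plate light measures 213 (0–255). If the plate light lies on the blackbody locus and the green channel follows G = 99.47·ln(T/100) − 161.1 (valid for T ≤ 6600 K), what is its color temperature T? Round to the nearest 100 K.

ln t = (213 + 161.1) / 99.47 = 3.7609.
t = e^3.7609 = 42.989.
T = 100·t = 4299 K → 4300 K to the nearest 100 K.

4300 K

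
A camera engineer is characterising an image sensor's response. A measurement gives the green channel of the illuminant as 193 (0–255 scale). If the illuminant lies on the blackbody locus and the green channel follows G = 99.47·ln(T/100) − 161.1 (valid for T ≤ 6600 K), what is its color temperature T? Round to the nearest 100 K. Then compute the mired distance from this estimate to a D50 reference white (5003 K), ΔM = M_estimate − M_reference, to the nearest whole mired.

ln t = (193 + 161.1) / 99.47 = 3.5599.
t = e^3.5599 = 35.159.
T = 100·t = 3516 K → 3500 K to the nearest 100 K.
M_estimate = 10⁶/3500 = 285.71; M_reference = 10⁶/5003 = 199.88.
ΔM = 285.71 − 199.88 = 85.83 → +86 mireds.

+86 mireds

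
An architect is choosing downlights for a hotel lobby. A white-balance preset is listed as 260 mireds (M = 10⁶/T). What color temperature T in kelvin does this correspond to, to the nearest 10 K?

3850 K

T = 10⁶ / 260 = 3846.15 K → 3850 K.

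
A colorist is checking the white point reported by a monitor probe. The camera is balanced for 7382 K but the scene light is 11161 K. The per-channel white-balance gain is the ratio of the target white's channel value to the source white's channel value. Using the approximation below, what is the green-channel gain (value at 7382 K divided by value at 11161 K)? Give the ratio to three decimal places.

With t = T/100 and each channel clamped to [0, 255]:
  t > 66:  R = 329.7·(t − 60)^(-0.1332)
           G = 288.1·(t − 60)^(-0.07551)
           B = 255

1.105

At 11161 K (t = 111.61):
  G = 288.1·(111.61 − 60)^(-0.07551) = 288.1·51.61^(-0.07551) = 288.1·0.74246 = 213.902.
At 7382 K (t = 73.82):
  G = 288.1·(73.82 − 60)^(-0.07551) = 288.1·13.82^(-0.07551) = 288.1·0.82013 = 236.278.
Gain = 236.278 / 213.902 = 1.1046 → 1.105.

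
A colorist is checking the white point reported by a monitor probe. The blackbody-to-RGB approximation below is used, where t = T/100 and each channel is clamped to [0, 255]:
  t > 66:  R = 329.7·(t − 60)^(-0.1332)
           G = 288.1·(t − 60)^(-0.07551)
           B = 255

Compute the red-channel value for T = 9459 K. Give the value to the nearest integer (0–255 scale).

t = 9459/100 = 94.59; the t > 66 branch applies.
R = 329.7·(94.59 − 60)^(-0.1332) = 329.7·34.59^(-0.1332) = 329.7·0.62375 = 205.651.
Rounded: 206.

206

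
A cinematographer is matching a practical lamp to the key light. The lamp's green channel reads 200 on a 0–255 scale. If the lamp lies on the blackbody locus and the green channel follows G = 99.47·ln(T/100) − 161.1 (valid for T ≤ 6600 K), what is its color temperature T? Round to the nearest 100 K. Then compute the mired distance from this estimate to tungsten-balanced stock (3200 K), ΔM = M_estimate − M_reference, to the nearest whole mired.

-49 mireds

ln t = (200 + 161.1) / 99.47 = 3.6302.
t = e^3.6302 = 37.722.
T = 100·t = 3772 K → 3800 K to the nearest 100 K.
M_estimate = 10⁶/3800 = 263.16; M_reference = 10⁶/3200 = 312.50.
ΔM = 263.16 − 312.50 = -49.34 → -49 mireds.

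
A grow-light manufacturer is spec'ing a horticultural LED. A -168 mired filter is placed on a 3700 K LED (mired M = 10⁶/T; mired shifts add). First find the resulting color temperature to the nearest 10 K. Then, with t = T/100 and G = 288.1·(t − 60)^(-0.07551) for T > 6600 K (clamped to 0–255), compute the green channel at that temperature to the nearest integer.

219

M_in = 10⁶/3700 = 270.27; M_out = 270.27 + (-168) = 102.27.
T_out = 10⁶/102.27 = 9778.0 K → 9780 K; t = 97.8.
G = 288.1·(97.8 − 60)^(-0.07551) = 288.1·37.8^(-0.07551) = 288.1·0.76012 = 218.991.
Rounded: 219.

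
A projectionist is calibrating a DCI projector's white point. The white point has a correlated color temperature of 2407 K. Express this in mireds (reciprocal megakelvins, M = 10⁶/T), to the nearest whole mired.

M = 10⁶ / 2407 = 415.455 → 415 mireds.

415 mireds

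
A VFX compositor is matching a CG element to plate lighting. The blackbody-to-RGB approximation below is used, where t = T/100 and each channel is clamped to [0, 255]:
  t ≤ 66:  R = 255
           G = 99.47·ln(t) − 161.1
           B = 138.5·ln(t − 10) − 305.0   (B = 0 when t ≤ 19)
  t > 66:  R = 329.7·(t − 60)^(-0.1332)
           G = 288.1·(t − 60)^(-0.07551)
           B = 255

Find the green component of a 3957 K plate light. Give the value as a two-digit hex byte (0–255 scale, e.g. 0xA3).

0xCD

t = 3957/100 = 39.57; the t ≤ 66 branch applies.
G = 99.47·ln 39.57 − 161.1 = 99.47·3.6781 − 161.1 = 204.758.
Rounded: 205; in hex, 0xCD.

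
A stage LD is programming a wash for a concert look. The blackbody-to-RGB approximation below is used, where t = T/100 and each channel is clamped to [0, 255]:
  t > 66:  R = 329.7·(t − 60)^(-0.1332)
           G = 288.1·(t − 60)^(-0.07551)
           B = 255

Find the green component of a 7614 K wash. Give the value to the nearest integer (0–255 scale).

234

t = 7614/100 = 76.14; the t > 66 branch applies.
G = 288.1·(76.14 − 60)^(-0.07551) = 288.1·16.14^(-0.07551) = 288.1·0.81057 = 233.526.
Rounded: 234.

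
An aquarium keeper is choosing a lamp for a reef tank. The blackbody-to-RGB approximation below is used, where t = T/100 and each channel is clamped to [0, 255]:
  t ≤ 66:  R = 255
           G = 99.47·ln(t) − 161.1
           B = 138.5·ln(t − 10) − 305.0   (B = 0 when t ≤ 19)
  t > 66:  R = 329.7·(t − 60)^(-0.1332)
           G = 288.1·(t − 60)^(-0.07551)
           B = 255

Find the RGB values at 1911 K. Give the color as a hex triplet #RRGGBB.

t = 1911/100 = 19.11; the t ≤ 66 branch applies.
R = 255 by definition for t ≤ 66.
G = 99.47·ln 19.11 − 161.1 = 99.47·2.9502 − 161.1 = 132.358.
B = 138.5·ln(19.11 − 10) − 305.0 = 138.5·ln 9.11 − 305.0 = 138.5·2.2094 − 305.0 = 0.998.
Rounded: (255, 132, 1).
In hex: #FF8401.

#FF8401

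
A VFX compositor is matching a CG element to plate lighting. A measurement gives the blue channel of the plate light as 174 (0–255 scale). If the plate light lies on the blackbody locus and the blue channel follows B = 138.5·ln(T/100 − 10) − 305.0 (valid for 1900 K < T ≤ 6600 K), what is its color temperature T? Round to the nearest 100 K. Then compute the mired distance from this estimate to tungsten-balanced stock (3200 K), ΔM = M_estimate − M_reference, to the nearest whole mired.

ln(t − 10) = (174 + 305.0) / 138.5 = 3.4585.
t − 10 = e^3.4585 = 31.769, so t = 41.769.
T = 100·t = 4177 K → 4200 K to the nearest 100 K.
M_estimate = 10⁶/4200 = 238.10; M_reference = 10⁶/3200 = 312.50.
ΔM = 238.10 − 312.50 = -74.40 → -74 mireds.

-74 mireds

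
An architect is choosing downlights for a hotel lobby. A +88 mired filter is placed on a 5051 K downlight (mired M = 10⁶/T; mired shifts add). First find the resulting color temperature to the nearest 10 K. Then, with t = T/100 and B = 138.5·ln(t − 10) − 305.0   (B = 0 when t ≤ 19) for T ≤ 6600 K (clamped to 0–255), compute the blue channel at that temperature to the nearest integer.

M_in = 10⁶/5051 = 197.98; M_out = 197.98 + (+88) = 285.98.
T_out = 10⁶/285.98 = 3496.7 K → 3500 K; t = 35.
B = 138.5·ln(35 − 10) − 305.0 = 138.5·ln 25 − 305.0 = 138.5·3.2189 − 305.0 = 140.814.
Rounded: 141.

141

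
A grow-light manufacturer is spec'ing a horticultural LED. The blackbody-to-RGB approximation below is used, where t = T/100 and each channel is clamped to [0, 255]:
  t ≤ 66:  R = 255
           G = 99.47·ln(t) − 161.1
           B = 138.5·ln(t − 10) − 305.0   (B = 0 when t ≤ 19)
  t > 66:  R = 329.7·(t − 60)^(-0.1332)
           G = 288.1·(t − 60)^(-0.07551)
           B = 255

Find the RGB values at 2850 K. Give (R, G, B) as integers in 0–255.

t = 2850/100 = 28.5; the t ≤ 66 branch applies.
R = 255 by definition for t ≤ 66.
G = 99.47·ln 28.5 − 161.1 = 99.47·3.3499 − 161.1 = 172.115.
B = 138.5·ln(28.5 − 10) − 305.0 = 138.5·ln 18.5 − 305.0 = 138.5·2.9178 − 305.0 = 99.111.
Rounded: (255, 172, 99).

(255, 172, 99)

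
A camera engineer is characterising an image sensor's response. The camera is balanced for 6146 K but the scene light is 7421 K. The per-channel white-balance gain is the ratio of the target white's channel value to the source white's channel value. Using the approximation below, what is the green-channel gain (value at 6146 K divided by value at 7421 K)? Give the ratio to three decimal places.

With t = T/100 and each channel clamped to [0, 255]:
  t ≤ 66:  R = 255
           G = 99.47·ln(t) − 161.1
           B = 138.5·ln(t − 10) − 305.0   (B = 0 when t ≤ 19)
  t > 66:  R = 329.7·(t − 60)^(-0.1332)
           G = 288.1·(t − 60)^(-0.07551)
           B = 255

1.054

At 7421 K (t = 74.21):
  G = 288.1·(74.21 − 60)^(-0.07551) = 288.1·14.21^(-0.07551) = 288.1·0.81840 = 235.782.
At 6146 K (t = 61.46):
  G = 99.47·ln 61.46 − 161.1 = 99.47·4.1184 − 161.1 = 248.556.
Gain = 248.556 / 235.782 = 1.0542 → 1.054.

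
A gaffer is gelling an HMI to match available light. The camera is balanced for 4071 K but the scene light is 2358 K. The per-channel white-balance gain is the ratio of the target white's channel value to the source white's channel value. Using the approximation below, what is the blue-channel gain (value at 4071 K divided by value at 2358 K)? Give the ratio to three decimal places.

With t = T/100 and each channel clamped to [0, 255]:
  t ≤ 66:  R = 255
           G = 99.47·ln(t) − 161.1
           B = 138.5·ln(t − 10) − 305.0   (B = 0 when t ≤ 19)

At 2358 K (t = 23.58):
  B = 138.5·ln(23.58 − 10) − 305.0 = 138.5·ln 13.58 − 305.0 = 138.5·2.6086 − 305.0 = 56.291.
At 4071 K (t = 40.71):
  B = 138.5·ln(40.71 − 10) − 305.0 = 138.5·ln 30.71 − 305.0 = 138.5·3.4246 − 305.0 = 169.305.
Gain = 169.305 / 56.291 = 3.0077 → 3.008.

3.008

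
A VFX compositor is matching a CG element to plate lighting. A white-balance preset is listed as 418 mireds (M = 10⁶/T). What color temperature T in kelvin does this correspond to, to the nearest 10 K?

2390 K

T = 10⁶ / 418 = 2392.34 K → 2390 K.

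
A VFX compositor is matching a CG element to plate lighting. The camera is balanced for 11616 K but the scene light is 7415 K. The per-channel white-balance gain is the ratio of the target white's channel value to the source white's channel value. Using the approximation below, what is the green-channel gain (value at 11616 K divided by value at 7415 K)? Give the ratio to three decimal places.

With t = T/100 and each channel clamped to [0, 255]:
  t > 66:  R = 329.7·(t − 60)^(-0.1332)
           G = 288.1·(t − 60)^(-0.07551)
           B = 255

At 7415 K (t = 74.15):
  G = 288.1·(74.15 − 60)^(-0.07551) = 288.1·14.15^(-0.07551) = 288.1·0.81867 = 235.857.
At 11616 K (t = 116.16):
  G = 288.1·(116.16 − 60)^(-0.07551) = 288.1·56.16^(-0.07551) = 288.1·0.73774 = 212.542.
Gain = 212.542 / 235.857 = 0.9011 → 0.901.

0.901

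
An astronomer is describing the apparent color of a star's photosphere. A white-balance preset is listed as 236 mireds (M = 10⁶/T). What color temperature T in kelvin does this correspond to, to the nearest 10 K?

T = 10⁶ / 236 = 4237.29 K → 4240 K.

4240 K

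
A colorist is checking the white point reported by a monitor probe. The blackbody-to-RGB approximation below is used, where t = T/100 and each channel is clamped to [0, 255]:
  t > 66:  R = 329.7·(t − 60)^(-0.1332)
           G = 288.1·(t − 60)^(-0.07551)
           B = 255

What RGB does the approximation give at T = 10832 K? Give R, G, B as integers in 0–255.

t = 10832/100 = 108.32; the t > 66 branch applies.
R = 329.7·(108.32 − 60)^(-0.1332) = 329.7·48.32^(-0.1332) = 329.7·0.59659 = 196.695.
G = 288.1·(108.32 − 60)^(-0.07551) = 288.1·48.32^(-0.07551) = 288.1·0.74616 = 214.969.
B = 255 by definition for t > 66.
Rounded: (197, 215, 255).

R=197, G=215, B=255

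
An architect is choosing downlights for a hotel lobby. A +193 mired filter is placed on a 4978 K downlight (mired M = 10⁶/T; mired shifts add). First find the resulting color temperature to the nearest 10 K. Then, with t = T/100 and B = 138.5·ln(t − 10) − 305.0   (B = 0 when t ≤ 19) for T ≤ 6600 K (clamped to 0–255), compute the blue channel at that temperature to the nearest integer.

M_in = 10⁶/4978 = 200.88; M_out = 200.88 + (+193) = 393.88.
T_out = 10⁶/393.88 = 2538.8 K → 2540 K; t = 25.4.
B = 138.5·ln(25.4 − 10) − 305.0 = 138.5·ln 15.4 − 305.0 = 138.5·2.7344 − 305.0 = 73.710.
Rounded: 74.

74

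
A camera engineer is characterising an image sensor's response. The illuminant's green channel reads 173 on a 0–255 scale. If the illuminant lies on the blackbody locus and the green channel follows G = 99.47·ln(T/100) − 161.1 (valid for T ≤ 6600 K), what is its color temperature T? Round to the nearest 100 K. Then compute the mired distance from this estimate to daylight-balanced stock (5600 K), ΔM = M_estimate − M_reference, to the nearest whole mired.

ln t = (173 + 161.1) / 99.47 = 3.3588.
t = e^3.3588 = 28.755.
T = 100·t = 2875 K → 2900 K to the nearest 100 K.
M_estimate = 10⁶/2900 = 344.83; M_reference = 10⁶/5600 = 178.57.
ΔM = 344.83 − 178.57 = 166.26 → +166 mireds.

+166 mireds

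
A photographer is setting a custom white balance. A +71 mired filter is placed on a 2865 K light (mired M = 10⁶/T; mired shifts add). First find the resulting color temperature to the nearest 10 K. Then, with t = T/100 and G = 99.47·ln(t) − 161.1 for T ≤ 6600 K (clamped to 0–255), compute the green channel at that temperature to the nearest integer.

154

M_in = 10⁶/2865 = 349.04; M_out = 349.04 + (+71) = 420.04.
T_out = 10⁶/420.04 = 2380.7 K → 2380 K; t = 23.8.
G = 99.47·ln 23.8 − 161.1 = 99.47·3.1697 − 161.1 = 154.189.
Rounded: 154.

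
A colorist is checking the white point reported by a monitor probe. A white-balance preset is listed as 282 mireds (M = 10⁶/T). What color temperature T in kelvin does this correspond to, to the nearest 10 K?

T = 10⁶ / 282 = 3546.10 K → 3550 K.

3550 K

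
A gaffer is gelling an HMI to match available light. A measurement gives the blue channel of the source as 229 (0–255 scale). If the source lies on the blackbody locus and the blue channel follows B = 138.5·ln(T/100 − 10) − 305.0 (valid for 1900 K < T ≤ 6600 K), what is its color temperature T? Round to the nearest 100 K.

ln(t − 10) = (229 + 305.0) / 138.5 = 3.8556.
t − 10 = e^3.8556 = 47.257, so t = 57.257.
T = 100·t = 5726 K → 5700 K to the nearest 100 K.

5700 K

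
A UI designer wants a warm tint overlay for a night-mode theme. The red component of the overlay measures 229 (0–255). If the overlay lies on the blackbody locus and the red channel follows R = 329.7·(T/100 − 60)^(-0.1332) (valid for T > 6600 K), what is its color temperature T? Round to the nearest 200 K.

(t − 60)^(-0.1332) = 229/329.7 = 0.69457.
t − 60 = 0.69457^(1/-0.1332) = 0.69457^(-7.508) = 15.428, so t = 75.428.
T = 100·t = 7543 K → 7600 K to the nearest 200 K.

7600 K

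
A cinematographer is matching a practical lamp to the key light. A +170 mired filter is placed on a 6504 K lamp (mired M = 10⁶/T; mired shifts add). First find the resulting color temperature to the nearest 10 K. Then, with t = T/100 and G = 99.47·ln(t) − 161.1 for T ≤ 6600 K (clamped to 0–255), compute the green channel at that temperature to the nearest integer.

180

M_in = 10⁶/6504 = 153.75; M_out = 153.75 + (+170) = 323.75.
T_out = 10⁶/323.75 = 3088.8 K → 3090 K; t = 30.9.
G = 99.47·ln 30.9 − 161.1 = 99.47·3.4308 − 161.1 = 180.157.
Rounded: 180.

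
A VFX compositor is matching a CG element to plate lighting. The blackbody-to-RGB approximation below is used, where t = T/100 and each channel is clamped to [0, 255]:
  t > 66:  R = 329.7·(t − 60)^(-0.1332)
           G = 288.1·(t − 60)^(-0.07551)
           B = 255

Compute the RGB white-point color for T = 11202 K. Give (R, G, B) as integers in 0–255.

(195, 214, 255)

t = 11202/100 = 112.02; the t > 66 branch applies.
R = 329.7·(112.02 − 60)^(-0.1332) = 329.7·52.02^(-0.1332) = 329.7·0.59075 = 194.771.
G = 288.1·(112.02 − 60)^(-0.07551) = 288.1·52.02^(-0.07551) = 288.1·0.74201 = 213.774.
B = 255 by definition for t > 66.
Rounded: (195, 214, 255).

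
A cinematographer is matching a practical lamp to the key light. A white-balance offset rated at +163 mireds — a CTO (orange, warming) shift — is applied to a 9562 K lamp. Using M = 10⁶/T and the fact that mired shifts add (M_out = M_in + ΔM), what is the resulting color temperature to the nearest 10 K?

3740 K

M_in = 10⁶/9562 = 104.58 mireds.
M_out = 104.58 + (+163) = 267.58 mireds.
T_out = 10⁶/267.58 = 3737.2 K → 3740 K.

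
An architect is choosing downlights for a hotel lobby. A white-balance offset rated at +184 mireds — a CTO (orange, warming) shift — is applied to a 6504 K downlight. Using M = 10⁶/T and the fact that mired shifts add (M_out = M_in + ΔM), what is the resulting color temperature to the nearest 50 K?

2950 K

M_in = 10⁶/6504 = 153.75 mireds.
M_out = 153.75 + (+184) = 337.75 mireds.
T_out = 10⁶/337.75 = 2960.8 K → 2950 K.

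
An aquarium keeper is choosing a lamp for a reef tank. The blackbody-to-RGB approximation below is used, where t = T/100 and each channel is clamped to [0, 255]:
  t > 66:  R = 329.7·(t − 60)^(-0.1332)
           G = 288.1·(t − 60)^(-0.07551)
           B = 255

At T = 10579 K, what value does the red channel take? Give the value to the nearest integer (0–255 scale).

t = 10579/100 = 105.79; the t > 66 branch applies.
R = 329.7·(105.79 − 60)^(-0.1332) = 329.7·45.79^(-0.1332) = 329.7·0.60088 = 198.109.
Rounded: 198.

198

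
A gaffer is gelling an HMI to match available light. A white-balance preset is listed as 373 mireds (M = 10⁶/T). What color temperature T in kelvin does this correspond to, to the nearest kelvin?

T = 10⁶ / 373 = 2680.97 K → 2681 K.

2681 K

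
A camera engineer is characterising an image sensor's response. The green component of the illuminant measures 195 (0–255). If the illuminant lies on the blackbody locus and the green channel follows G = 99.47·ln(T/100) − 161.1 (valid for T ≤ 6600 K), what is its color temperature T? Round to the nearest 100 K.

3600 K

ln t = (195 + 161.1) / 99.47 = 3.5800.
t = e^3.5800 = 35.873.
T = 100·t = 3587 K → 3600 K to the nearest 100 K.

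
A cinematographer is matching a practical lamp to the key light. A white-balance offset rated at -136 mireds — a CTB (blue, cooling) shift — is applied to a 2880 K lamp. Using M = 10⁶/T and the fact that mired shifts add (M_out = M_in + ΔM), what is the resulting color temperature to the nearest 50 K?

M_in = 10⁶/2880 = 347.22 mireds.
M_out = 347.22 + (-136) = 211.22 mireds.
T_out = 10⁶/211.22 = 4734.4 K → 4750 K.

4750 K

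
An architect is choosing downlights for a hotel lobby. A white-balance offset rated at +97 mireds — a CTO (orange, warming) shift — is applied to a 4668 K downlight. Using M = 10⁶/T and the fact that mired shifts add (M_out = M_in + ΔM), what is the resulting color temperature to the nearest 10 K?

3210 K

M_in = 10⁶/4668 = 214.22 mireds.
M_out = 214.22 + (+97) = 311.22 mireds.
T_out = 10⁶/311.22 = 3213.1 K → 3210 K.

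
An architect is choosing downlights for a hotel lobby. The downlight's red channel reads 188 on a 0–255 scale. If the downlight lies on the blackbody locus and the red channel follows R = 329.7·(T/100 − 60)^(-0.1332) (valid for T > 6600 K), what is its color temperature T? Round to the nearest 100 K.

(t − 60)^(-0.1332) = 188/329.7 = 0.57022.
t − 60 = 0.57022^(1/-0.1332) = 0.57022^(-7.508) = 67.848, so t = 127.848.
T = 100·t = 12785 K → 12800 K to the nearest 100 K.

12800 K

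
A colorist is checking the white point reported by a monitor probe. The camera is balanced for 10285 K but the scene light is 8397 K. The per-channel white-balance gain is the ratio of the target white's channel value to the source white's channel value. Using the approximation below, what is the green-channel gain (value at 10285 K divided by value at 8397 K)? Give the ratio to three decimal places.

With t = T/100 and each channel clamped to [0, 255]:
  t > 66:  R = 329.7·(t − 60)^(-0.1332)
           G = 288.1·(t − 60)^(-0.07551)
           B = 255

At 8397 K (t = 83.97):
  G = 288.1·(83.97 − 60)^(-0.07551) = 288.1·23.97^(-0.07551) = 288.1·0.78672 = 226.655.
At 10285 K (t = 102.85):
  G = 288.1·(102.85 − 60)^(-0.07551) = 288.1·42.85^(-0.07551) = 288.1·0.75296 = 216.928.
Gain = 216.928 / 226.655 = 0.9571 → 0.957.

0.957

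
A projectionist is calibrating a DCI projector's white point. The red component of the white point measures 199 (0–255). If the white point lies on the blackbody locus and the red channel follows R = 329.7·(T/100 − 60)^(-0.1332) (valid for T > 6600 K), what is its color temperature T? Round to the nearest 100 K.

(t − 60)^(-0.1332) = 199/329.7 = 0.60358.
t − 60 = 0.60358^(1/-0.1332) = 0.60358^(-7.508) = 44.273, so t = 104.273.
T = 100·t = 10427 K → 10400 K to the nearest 100 K.

10400 K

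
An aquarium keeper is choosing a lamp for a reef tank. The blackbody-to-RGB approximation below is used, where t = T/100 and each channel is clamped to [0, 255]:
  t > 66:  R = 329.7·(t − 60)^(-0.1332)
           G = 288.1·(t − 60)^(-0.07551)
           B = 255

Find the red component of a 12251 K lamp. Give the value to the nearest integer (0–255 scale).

t = 12251/100 = 122.51; the t > 66 branch applies.
R = 329.7·(122.51 − 60)^(-0.1332) = 329.7·62.51^(-0.1332) = 329.7·0.57647 = 190.063.
Rounded: 190.

190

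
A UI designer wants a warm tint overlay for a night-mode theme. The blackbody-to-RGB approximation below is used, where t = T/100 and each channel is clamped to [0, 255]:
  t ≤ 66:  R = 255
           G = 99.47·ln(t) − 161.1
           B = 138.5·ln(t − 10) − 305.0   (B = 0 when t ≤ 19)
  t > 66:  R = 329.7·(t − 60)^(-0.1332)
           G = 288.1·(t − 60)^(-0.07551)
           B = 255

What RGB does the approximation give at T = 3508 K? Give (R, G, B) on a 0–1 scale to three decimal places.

t = 3508/100 = 35.08; the t ≤ 66 branch applies.
R = 255 by definition for t ≤ 66.
G = 99.47·ln 35.08 − 161.1 = 99.47·3.5576 − 161.1 = 192.778.
B = 138.5·ln(35.08 − 10) − 305.0 = 138.5·ln 25.08 − 305.0 = 138.5·3.2221 − 305.0 = 141.257.
Dividing each by 255: (1.0000, 0.7560, 0.5539) → (1.000, 0.756, 0.554).

(1.000, 0.756, 0.554)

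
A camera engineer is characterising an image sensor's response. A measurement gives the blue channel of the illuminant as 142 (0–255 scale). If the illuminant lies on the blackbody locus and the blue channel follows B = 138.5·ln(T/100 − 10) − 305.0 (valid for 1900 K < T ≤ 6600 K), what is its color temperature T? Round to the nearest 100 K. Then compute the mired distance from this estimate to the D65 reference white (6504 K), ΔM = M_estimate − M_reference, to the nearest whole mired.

+132 mireds

ln(t − 10) = (142 + 305.0) / 138.5 = 3.2274.
t − 10 = e^3.2274 = 25.215, so t = 35.215.
T = 100·t = 3521 K → 3500 K to the nearest 100 K.
M_estimate = 10⁶/3500 = 285.71; M_reference = 10⁶/6504 = 153.75.
ΔM = 285.71 − 153.75 = 131.96 → +132 mireds.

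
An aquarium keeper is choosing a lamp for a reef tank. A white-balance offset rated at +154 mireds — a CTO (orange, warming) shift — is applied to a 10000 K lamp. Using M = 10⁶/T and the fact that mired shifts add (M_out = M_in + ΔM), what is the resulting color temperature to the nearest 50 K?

M_in = 10⁶/10000 = 100.00 mireds.
M_out = 100.00 + (+154) = 254.00 mireds.
T_out = 10⁶/254.00 = 3937.0 K → 3950 K.

3950 K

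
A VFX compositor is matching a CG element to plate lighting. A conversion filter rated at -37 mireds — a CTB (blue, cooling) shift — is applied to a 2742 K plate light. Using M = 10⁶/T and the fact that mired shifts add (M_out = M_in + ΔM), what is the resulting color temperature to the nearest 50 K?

3050 K

M_in = 10⁶/2742 = 364.70 mireds.
M_out = 364.70 + (-37) = 327.70 mireds.
T_out = 10⁶/327.70 = 3051.6 K → 3050 K.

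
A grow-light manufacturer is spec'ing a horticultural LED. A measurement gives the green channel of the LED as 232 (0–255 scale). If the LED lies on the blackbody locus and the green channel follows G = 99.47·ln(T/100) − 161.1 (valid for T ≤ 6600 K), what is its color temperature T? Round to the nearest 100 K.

ln t = (232 + 161.1) / 99.47 = 3.9519.
t = e^3.9519 = 52.036.
T = 100·t = 5204 K → 5200 K to the nearest 100 K.

5200 K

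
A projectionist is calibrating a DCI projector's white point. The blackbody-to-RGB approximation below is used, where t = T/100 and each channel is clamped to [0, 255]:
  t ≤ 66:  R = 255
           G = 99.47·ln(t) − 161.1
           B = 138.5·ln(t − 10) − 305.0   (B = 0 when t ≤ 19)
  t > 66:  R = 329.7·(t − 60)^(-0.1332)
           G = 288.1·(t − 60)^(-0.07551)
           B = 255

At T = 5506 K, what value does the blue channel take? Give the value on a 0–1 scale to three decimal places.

0.872

t = 5506/100 = 55.06; the t ≤ 66 branch applies.
B = 138.5·ln(55.06 − 10) − 305.0 = 138.5·ln 45.06 − 305.0 = 138.5·3.8080 − 305.0 = 222.407.
On a 0–1 scale: 222.407/255 = 0.8722 → 0.872.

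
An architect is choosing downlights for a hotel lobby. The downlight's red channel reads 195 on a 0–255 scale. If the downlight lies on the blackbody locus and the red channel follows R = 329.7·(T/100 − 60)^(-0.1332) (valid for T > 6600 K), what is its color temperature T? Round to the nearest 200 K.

11200 K

(t − 60)^(-0.1332) = 195/329.7 = 0.59145.
t − 60 = 0.59145^(1/-0.1332) = 0.59145^(-7.508) = 51.564, so t = 111.564.
T = 100·t = 11156 K → 11200 K to the nearest 200 K.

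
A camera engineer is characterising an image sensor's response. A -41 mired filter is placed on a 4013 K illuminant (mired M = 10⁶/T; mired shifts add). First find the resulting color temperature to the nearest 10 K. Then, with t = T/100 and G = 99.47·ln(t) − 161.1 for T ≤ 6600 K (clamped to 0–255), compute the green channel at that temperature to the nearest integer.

224

M_in = 10⁶/4013 = 249.19; M_out = 249.19 + (-41) = 208.19.
T_out = 10⁶/208.19 = 4803.3 K → 4800 K; t = 48.
G = 99.47·ln 48 − 161.1 = 99.47·3.8712 − 161.1 = 223.968.
Rounded: 224.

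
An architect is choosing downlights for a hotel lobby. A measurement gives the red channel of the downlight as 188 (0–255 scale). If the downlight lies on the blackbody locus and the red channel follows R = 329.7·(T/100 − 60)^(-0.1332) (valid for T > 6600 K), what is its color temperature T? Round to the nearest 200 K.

12800 K

(t − 60)^(-0.1332) = 188/329.7 = 0.57022.
t − 60 = 0.57022^(1/-0.1332) = 0.57022^(-7.508) = 67.848, so t = 127.848.
T = 100·t = 12785 K → 12800 K to the nearest 200 K.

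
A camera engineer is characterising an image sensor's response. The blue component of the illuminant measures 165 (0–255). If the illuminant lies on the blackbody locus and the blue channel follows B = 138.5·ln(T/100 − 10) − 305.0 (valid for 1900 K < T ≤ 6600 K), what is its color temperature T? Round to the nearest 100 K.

4000 K

ln(t − 10) = (165 + 305.0) / 138.5 = 3.3935.
t − 10 = e^3.3935 = 29.770, so t = 39.770.
T = 100·t = 3977 K → 4000 K to the nearest 100 K.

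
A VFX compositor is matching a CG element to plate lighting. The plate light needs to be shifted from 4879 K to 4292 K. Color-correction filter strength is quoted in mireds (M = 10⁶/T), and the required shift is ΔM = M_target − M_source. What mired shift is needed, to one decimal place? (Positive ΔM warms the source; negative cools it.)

M_source = 10⁶/4879 = 204.960; M_target = 10⁶/4292 = 232.992.
ΔM = 232.992 − 204.960 = 28.032 → +28.0 mireds, a warming shift.

+28.0 mireds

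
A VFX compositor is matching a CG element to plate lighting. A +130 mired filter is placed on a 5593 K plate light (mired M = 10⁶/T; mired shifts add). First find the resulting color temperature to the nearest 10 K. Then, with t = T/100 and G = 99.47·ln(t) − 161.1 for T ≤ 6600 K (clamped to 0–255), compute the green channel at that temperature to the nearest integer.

M_in = 10⁶/5593 = 178.79; M_out = 178.79 + (+130) = 308.79.
T_out = 10⁶/308.79 = 3238.4 K → 3240 K; t = 32.4.
G = 99.47·ln 32.4 − 161.1 = 99.47·3.4782 − 161.1 = 184.872.
Rounded: 185.

185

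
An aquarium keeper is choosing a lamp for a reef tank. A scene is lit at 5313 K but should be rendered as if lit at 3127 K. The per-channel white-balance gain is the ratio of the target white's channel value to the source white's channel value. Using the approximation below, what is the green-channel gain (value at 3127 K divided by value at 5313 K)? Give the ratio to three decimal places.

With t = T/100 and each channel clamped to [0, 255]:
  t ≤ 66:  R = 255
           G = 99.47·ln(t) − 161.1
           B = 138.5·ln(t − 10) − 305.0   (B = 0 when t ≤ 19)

0.775

At 5313 K (t = 53.13):
  G = 99.47·ln 53.13 − 161.1 = 99.47·3.9727 − 161.1 = 234.069.
At 3127 K (t = 31.27):
  G = 99.47·ln 31.27 − 161.1 = 99.47·3.4427 − 161.1 = 181.341.
Gain = 181.341 / 234.069 = 0.7747 → 0.775.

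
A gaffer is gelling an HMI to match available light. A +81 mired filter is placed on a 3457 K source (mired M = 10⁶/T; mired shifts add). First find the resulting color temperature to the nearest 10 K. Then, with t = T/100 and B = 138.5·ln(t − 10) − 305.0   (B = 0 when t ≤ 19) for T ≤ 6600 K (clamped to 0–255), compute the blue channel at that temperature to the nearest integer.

M_in = 10⁶/3457 = 289.27; M_out = 289.27 + (+81) = 370.27.
T_out = 10⁶/370.27 = 2700.7 K → 2700 K; t = 27.
B = 138.5·ln(27 − 10) − 305.0 = 138.5·ln 17 − 305.0 = 138.5·2.8332 − 305.0 = 87.400.
Rounded: 87.

87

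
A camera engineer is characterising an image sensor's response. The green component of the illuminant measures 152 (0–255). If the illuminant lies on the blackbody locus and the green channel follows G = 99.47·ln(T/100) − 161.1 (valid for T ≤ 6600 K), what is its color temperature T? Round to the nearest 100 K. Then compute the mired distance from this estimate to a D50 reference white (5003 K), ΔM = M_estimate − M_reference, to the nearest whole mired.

ln t = (152 + 161.1) / 99.47 = 3.1477.
t = e^3.1477 = 23.282.
T = 100·t = 2328 K → 2300 K to the nearest 100 K.
M_estimate = 10⁶/2300 = 434.78; M_reference = 10⁶/5003 = 199.88.
ΔM = 434.78 − 199.88 = 234.90 → +235 mireds.

+235 mireds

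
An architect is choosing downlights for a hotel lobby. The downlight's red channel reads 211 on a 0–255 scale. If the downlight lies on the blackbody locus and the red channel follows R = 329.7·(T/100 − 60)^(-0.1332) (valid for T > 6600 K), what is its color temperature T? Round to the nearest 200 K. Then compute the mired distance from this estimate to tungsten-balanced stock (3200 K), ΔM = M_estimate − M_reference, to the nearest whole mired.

(t − 60)^(-0.1332) = 211/329.7 = 0.63998.
t − 60 = 0.63998^(1/-0.1332) = 0.63998^(-7.508) = 28.525, so t = 88.525.
T = 100·t = 8853 K → 8800 K to the nearest 200 K.
M_estimate = 10⁶/8800 = 113.64; M_reference = 10⁶/3200 = 312.50.
ΔM = 113.64 − 312.50 = -198.86 → -199 mireds.

-199 mireds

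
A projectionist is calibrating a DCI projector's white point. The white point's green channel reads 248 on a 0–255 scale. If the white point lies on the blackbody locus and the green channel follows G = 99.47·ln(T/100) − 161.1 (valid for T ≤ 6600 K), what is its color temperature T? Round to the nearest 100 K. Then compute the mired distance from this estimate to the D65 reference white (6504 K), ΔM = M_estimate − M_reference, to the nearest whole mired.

+10 mireds

ln t = (248 + 161.1) / 99.47 = 4.1128.
t = e^4.1128 = 61.117.
T = 100·t = 6112 K → 6100 K to the nearest 100 K.
M_estimate = 10⁶/6100 = 163.93; M_reference = 10⁶/6504 = 153.75.
ΔM = 163.93 − 153.75 = 10.18 → +10 mireds.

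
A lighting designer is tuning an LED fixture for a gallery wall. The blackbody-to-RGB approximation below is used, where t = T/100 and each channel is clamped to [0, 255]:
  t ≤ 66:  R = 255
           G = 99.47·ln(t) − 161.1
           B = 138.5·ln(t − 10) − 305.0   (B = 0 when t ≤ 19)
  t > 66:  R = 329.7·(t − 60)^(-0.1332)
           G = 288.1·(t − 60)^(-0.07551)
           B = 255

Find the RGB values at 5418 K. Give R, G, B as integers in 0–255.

R=255, G=236, B=220

t = 5418/100 = 54.18; the t ≤ 66 branch applies.
R = 255 by definition for t ≤ 66.
G = 99.47·ln 54.18 − 161.1 = 99.47·3.9923 − 161.1 = 236.015.
B = 138.5·ln(54.18 − 10) − 305.0 = 138.5·ln 44.18 − 305.0 = 138.5·3.7883 − 305.0 = 219.676.
Rounded: (255, 236, 220).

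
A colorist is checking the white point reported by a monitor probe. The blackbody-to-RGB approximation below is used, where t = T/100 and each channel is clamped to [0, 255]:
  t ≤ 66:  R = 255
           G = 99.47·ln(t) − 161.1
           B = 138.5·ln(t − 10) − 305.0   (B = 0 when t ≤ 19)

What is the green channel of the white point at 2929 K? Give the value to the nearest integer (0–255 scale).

175

t = 2929/100 = 29.29; the t ≤ 66 branch applies.
G = 99.47·ln 29.29 − 161.1 = 99.47·3.3772 − 161.1 = 174.835.
Rounded: 175.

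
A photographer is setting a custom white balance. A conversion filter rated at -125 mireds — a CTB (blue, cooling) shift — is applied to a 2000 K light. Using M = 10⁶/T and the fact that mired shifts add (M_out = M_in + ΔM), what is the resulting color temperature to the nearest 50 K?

2650 K

M_in = 10⁶/2000 = 500.00 mireds.
M_out = 500.00 + (-125) = 375.00 mireds.
T_out = 10⁶/375.00 = 2666.7 K → 2650 K.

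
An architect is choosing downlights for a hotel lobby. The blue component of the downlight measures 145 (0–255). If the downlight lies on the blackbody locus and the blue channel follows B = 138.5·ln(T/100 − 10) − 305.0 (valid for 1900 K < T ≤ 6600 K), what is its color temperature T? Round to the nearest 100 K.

3600 K

ln(t − 10) = (145 + 305.0) / 138.5 = 3.2491.
t − 10 = e^3.2491 = 25.767, so t = 35.767.
T = 100·t = 3577 K → 3600 K to the nearest 100 K.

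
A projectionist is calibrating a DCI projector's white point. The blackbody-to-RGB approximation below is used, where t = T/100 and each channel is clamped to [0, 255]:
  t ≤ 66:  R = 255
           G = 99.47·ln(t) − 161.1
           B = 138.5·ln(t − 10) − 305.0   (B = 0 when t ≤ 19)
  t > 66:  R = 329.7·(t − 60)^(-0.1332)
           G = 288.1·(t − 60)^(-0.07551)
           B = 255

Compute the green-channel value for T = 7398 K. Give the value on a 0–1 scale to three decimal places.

0.926

t = 7398/100 = 73.98; the t > 66 branch applies.
G = 288.1·(73.98 − 60)^(-0.07551) = 288.1·13.98^(-0.07551) = 288.1·0.81941 = 236.073.
On a 0–1 scale: 236.073/255 = 0.9258 → 0.926.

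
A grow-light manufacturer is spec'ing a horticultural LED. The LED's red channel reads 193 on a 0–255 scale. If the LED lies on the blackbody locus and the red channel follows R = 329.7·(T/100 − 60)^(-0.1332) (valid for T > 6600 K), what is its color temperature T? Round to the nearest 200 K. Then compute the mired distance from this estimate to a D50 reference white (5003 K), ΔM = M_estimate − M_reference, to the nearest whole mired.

-114 mireds

(t − 60)^(-0.1332) = 193/329.7 = 0.58538.
t − 60 = 0.58538^(1/-0.1332) = 0.58538^(-7.508) = 55.713, so t = 115.713.
T = 100·t = 11571 K → 11600 K to the nearest 200 K.
M_estimate = 10⁶/11600 = 86.21; M_reference = 10⁶/5003 = 199.88.
ΔM = 86.21 − 199.88 = -113.67 → -114 mireds.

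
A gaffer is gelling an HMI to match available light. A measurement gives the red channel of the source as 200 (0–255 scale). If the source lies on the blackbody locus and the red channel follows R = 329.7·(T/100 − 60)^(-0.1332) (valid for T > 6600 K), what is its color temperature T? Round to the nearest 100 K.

10300 K

(t − 60)^(-0.1332) = 200/329.7 = 0.60661.
t − 60 = 0.60661^(1/-0.1332) = 0.60661^(-7.508) = 42.638, so t = 102.638.
T = 100·t = 10264 K → 10300 K to the nearest 100 K.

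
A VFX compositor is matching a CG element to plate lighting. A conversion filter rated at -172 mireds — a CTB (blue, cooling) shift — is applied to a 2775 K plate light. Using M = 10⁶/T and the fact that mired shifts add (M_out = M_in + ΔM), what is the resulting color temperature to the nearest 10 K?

5310 K

M_in = 10⁶/2775 = 360.36 mireds.
M_out = 360.36 + (-172) = 188.36 mireds.
T_out = 10⁶/188.36 = 5309.0 K → 5310 K.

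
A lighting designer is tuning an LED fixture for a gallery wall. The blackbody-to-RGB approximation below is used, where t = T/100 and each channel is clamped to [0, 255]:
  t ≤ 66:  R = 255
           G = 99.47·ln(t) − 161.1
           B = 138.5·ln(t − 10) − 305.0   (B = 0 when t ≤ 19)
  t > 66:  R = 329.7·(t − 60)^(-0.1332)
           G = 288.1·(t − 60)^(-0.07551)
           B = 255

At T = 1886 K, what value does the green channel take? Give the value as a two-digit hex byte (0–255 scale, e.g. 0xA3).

t = 1886/100 = 18.86; the t ≤ 66 branch applies.
G = 99.47·ln 18.86 − 161.1 = 99.47·2.9370 − 161.1 = 131.048.
Rounded: 131; in hex, 0x83.

0x83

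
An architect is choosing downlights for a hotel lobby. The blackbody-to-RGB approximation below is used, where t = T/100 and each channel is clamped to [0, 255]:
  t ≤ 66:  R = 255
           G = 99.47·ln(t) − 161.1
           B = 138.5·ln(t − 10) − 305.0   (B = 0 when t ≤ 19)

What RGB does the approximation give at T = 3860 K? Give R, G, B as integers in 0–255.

t = 3860/100 = 38.6; the t ≤ 66 branch applies.
R = 255 by definition for t ≤ 66.
G = 99.47·ln 38.6 − 161.1 = 99.47·3.6533 − 161.1 = 202.289.
B = 138.5·ln(38.6 − 10) − 305.0 = 138.5·ln 28.6 − 305.0 = 138.5·3.3534 − 305.0 = 159.447.
Rounded: (255, 202, 159).

R=255, G=202, B=159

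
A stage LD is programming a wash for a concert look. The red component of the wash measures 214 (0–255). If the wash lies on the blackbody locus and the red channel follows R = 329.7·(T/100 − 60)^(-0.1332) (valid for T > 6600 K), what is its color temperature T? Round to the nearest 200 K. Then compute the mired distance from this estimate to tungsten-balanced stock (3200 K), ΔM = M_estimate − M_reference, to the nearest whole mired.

(t − 60)^(-0.1332) = 214/329.7 = 0.64907.
t − 60 = 0.64907^(1/-0.1332) = 0.64907^(-7.508) = 25.657, so t = 85.657.
T = 100·t = 8566 K → 8600 K to the nearest 200 K.
M_estimate = 10⁶/8600 = 116.28; M_reference = 10⁶/3200 = 312.50.
ΔM = 116.28 − 312.50 = -196.22 → -196 mireds.

-196 mireds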